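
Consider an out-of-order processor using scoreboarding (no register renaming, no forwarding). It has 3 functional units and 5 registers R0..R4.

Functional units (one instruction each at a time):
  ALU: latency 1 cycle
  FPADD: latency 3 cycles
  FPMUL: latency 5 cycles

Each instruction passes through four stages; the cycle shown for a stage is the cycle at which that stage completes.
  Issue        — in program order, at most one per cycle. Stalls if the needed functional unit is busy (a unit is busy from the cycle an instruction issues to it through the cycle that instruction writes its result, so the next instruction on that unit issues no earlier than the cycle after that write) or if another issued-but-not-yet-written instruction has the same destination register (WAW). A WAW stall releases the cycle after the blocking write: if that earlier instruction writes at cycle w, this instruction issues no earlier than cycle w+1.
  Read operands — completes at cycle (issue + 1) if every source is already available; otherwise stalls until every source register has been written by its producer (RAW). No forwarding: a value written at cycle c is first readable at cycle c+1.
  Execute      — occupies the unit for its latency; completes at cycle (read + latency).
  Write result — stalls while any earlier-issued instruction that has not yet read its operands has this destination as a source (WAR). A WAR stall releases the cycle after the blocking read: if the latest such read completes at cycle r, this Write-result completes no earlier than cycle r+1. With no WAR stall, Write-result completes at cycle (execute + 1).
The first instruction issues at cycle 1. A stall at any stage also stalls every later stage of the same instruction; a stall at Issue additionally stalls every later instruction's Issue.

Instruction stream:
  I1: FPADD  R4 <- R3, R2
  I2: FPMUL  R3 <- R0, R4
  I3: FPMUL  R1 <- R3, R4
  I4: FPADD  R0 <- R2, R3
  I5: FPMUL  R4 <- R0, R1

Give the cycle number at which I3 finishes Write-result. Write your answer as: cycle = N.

cycle = 21

  I1 | 1 | 2 | 5 | 6
  I2 | 2 | 7 | 12 | 13   RAW R4: wait I1 write@6
  I3 | 14 | 15 | 20 | 21   struct: FPMUL busy until I2 writes@13
  I4 | 15 | 16 | 19 | 20
  I5 | 22 | 23 | 28 | 29   struct: FPMUL busy until I3 writes@21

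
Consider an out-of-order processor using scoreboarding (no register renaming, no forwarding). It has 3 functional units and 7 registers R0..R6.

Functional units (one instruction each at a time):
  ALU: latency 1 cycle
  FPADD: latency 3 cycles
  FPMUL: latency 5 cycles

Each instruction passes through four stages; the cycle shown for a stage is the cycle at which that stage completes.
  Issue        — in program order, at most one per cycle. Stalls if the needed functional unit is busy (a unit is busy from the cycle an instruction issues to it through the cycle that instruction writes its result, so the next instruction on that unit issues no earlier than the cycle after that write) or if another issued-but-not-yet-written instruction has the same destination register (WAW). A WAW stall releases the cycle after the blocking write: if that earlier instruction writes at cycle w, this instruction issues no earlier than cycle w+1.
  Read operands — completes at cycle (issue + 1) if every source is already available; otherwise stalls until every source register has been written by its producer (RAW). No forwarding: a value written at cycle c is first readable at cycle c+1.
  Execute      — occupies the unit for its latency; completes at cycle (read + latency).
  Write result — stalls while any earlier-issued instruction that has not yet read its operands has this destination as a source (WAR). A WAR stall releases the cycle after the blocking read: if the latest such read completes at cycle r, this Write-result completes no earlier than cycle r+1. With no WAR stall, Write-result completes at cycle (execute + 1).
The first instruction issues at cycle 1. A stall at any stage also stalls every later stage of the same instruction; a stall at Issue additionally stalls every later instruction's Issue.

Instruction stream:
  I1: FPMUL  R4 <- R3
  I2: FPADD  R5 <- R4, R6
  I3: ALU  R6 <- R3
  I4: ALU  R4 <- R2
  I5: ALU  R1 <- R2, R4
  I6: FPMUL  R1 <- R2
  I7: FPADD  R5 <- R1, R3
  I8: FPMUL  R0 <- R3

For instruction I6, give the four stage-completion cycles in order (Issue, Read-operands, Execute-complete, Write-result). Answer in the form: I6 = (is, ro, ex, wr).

c1: I1 issues→FPMUL
c2: I1 reads · I2 issues→FPADD
c3: I3 issues→ALU
c4: I3 reads
c5: I3 exec-done
c7: I1 exec-done
c8: I1 writes R4
c9: I2 reads
c10: I3 writes R6
c11: I4 issues→ALU
c12: I2 exec-done · I4 reads
c13: I2 writes R5 · I4 exec-done
c14: I4 writes R4
c15: I5 issues→ALU
c16: I5 reads
c17: I5 exec-done
c18: I5 writes R1
c19: I6 issues→FPMUL
c20: I6 reads · I7 issues→FPADD
c25: I6 exec-done
c26: I6 writes R1
c27: I7 reads · I8 issues→FPMUL
c28: I8 reads
c30: I7 exec-done
c31: I7 writes R5
c33: I8 exec-done
c34: I8 writes R0

I6 = (19, 20, 25, 26)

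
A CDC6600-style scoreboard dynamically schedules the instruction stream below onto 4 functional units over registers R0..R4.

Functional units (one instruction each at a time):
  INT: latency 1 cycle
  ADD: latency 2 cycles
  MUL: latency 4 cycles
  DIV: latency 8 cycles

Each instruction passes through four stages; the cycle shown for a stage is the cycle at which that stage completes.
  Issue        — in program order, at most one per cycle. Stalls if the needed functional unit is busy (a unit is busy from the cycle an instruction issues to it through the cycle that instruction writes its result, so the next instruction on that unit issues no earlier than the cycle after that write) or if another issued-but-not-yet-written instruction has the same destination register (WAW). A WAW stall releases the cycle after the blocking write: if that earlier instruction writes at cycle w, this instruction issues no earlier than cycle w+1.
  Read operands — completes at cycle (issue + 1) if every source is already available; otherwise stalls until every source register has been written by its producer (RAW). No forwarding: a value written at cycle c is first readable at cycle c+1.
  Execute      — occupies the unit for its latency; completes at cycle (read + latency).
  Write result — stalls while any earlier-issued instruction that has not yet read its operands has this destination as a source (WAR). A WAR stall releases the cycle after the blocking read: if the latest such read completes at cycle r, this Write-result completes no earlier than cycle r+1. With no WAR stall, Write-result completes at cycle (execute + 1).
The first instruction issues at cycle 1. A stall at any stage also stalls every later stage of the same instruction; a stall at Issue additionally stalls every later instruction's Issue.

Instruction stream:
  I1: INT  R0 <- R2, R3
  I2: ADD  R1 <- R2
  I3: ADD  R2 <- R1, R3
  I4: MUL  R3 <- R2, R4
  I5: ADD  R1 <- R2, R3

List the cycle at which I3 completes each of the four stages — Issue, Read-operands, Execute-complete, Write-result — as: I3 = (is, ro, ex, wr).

I3 = (7, 8, 10, 11)

  I1 | 1 | 2 | 3 | 4
  I2 | 2 | 3 | 5 | 6
  I3 | 7 | 8 | 10 | 11   struct: ADD busy until I2 writes@6
  I4 | 8 | 12 | 16 | 17   RAW R2: wait I3 write@11
  I5 | 12 | 18 | 20 | 21   struct: ADD busy until I3 writes@11 · RAW R3: wait I4 write@17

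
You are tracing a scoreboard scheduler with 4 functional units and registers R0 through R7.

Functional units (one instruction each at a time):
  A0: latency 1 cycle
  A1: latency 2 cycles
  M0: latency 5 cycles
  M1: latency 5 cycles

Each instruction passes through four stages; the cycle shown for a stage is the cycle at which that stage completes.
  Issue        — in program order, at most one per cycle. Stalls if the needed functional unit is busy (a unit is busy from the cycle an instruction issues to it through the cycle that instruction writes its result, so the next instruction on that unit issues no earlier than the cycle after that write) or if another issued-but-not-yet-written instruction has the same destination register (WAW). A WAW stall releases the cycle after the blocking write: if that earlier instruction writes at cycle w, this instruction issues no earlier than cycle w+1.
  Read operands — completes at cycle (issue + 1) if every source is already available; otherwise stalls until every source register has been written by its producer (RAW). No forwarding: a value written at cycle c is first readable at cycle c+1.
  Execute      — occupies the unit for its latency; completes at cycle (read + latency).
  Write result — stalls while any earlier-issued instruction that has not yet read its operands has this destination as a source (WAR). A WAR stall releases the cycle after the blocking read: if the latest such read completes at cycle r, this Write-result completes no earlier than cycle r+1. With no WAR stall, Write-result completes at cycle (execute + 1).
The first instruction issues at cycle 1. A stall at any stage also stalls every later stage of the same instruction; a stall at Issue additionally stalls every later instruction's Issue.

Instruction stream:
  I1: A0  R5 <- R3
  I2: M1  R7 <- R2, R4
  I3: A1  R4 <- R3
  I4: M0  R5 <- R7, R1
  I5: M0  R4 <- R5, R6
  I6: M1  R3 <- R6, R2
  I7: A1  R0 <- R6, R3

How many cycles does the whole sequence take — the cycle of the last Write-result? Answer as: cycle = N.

cycle = 29

1) issue 1, read 2, done 3, write 4
2) issue 2, read 3, done 8, write 9
3) issue 3, read 4, done 6, write 7
4) issue 5, read 10, done 15, write 16  <WAW R5: wait I1 write@4 / RAW R7: wait I2 write@9>
5) issue 17, read 18, done 23, write 24  <struct: M0 busy until I4 writes@16>
6) issue 18, read 19, done 24, write 25
7) issue 19, read 26, done 28, write 29  <RAW R3: wait I6 write@25>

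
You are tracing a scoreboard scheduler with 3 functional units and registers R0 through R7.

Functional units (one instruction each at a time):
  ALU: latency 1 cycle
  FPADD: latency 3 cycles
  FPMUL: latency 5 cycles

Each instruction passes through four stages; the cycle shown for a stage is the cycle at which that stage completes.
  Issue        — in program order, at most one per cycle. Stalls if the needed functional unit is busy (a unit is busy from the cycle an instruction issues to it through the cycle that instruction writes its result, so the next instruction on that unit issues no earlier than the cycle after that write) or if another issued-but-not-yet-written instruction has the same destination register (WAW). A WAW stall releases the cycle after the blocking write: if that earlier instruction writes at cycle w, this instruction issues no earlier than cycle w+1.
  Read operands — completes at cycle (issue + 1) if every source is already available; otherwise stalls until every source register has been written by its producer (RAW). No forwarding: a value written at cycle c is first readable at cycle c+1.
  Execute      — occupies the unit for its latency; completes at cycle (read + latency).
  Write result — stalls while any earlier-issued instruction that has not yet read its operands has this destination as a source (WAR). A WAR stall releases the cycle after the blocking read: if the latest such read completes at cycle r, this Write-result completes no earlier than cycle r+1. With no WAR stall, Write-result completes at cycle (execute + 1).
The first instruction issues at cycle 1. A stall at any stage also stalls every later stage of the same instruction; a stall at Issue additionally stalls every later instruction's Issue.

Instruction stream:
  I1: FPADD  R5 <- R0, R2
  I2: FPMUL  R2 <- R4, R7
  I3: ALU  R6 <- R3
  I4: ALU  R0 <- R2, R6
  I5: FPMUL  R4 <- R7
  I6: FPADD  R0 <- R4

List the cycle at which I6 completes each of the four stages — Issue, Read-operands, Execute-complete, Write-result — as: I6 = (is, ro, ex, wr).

I6 = (13, 18, 21, 22)

[1] I1 dispatched to FPADD
[2] I1 operands ready | I2 dispatched to FPMUL
[3] I2 operands ready | I3 dispatched to ALU
[4] I3 operands ready
[5] I1 complete | I3 complete
[6] R5←I1 | R6←I3
[7] I4 dispatched to ALU
[8] I2 complete
[9] R2←I2
[10] I4 operands ready | I5 dispatched to FPMUL
[11] I4 complete | I5 operands ready
[12] R0←I4
[13] I6 dispatched to FPADD
[16] I5 complete
[17] R4←I5
[18] I6 operands ready
[21] I6 complete
[22] R0←I6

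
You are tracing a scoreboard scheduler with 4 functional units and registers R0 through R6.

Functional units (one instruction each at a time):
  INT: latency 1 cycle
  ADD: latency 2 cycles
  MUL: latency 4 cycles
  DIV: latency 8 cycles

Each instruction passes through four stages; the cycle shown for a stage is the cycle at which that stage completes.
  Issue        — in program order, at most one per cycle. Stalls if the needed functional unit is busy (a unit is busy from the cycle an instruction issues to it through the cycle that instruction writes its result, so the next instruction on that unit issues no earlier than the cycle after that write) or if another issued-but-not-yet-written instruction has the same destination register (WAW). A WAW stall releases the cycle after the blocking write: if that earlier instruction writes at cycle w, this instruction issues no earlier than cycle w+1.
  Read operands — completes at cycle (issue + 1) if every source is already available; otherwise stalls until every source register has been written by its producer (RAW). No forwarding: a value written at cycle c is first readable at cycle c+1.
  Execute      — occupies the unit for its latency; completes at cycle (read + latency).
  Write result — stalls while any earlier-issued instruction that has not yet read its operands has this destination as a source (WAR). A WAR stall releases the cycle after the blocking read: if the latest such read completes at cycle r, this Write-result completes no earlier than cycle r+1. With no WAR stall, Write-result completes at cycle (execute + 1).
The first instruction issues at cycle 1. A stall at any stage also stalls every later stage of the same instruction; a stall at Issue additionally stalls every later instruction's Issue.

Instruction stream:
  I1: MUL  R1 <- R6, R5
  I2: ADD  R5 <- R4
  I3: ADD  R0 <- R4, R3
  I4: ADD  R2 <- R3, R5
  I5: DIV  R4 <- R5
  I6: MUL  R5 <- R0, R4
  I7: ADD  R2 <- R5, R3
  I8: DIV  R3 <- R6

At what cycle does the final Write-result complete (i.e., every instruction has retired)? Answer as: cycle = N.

c1: I1→MUL
c2: I1 RO, I2→ADD
c3: I2 RO
c5: I2 EX
c6: I1 EX, I2 WR R5
c7: I1 WR R1, I3→ADD
c8: I3 RO
c10: I3 EX
c11: I3 WR R0
c12: I4→ADD
c13: I4 RO, I5→DIV
c14: I5 RO, I6→MUL
c15: I4 EX
c16: I4 WR R2
c17: I7→ADD
c22: I5 EX
c23: I5 WR R4
c24: I6 RO, I8→DIV
c25: I8 RO
c28: I6 EX
c29: I6 WR R5
c30: I7 RO
c32: I7 EX
c33: I7 WR R2, I8 EX
c34: I8 WR R3

cycle = 34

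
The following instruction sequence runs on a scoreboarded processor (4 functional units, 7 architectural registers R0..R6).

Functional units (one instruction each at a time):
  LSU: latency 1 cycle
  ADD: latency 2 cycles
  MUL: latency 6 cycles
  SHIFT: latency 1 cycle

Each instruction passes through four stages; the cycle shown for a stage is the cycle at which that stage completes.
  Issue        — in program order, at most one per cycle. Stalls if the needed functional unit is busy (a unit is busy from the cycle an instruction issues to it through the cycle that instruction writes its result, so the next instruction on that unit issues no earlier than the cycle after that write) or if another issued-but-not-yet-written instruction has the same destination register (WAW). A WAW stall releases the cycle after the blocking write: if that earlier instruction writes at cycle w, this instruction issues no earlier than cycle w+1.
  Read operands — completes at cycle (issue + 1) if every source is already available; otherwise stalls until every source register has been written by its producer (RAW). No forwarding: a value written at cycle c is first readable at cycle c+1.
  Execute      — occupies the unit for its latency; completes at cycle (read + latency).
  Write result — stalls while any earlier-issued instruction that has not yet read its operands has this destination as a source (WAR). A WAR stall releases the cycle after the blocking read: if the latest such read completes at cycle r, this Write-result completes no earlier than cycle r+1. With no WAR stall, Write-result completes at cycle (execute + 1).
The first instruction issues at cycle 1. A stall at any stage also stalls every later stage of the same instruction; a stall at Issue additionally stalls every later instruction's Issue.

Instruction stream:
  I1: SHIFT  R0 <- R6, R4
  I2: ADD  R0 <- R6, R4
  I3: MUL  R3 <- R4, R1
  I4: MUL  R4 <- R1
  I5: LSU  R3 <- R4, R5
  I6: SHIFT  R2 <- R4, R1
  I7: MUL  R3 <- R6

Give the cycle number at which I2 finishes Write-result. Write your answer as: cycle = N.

cycle = 9

I1 -> (1, 2, 3, 4)
I2 -> (5, 6, 8, 9)  // WAW R0: wait I1 write@4
I3 -> (6, 7, 13, 14)
I4 -> (15, 16, 22, 23)  // struct: MUL busy until I3 writes@14
I5 -> (16, 24, 25, 26)  // RAW R4: wait I4 write@23
I6 -> (17, 24, 25, 26)  // RAW R4: wait I4 write@23
I7 -> (27, 28, 34, 35)  // WAW R3: wait I5 write@26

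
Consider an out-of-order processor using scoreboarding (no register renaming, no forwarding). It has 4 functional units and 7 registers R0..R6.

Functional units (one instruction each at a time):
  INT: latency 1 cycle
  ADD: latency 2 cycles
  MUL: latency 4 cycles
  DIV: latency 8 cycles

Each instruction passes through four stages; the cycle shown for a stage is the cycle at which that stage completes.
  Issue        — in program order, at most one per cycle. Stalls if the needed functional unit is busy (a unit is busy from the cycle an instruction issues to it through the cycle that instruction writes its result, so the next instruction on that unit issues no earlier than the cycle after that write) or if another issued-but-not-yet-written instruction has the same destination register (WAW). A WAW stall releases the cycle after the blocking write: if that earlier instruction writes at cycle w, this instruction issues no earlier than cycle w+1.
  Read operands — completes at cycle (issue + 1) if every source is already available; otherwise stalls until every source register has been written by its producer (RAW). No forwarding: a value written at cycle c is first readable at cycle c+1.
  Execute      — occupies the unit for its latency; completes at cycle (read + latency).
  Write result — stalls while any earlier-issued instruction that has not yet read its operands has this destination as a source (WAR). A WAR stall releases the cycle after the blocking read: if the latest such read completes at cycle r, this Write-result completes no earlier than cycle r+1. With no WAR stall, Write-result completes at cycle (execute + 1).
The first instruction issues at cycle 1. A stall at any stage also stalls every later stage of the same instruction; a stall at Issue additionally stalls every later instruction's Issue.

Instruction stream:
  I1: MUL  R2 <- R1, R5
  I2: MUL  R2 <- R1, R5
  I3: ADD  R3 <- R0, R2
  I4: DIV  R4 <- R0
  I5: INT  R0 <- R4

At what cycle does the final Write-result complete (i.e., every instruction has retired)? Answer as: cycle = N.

1) issue 1, read 2, done 6, write 7
2) issue 8, read 9, done 13, write 14  <struct: MUL busy until I1 writes@7>
3) issue 9, read 15, done 17, write 18  <RAW R2: wait I2 write@14>
4) issue 10, read 11, done 19, write 20
5) issue 11, read 21, done 22, write 23  <RAW R4: wait I4 write@20>

cycle = 23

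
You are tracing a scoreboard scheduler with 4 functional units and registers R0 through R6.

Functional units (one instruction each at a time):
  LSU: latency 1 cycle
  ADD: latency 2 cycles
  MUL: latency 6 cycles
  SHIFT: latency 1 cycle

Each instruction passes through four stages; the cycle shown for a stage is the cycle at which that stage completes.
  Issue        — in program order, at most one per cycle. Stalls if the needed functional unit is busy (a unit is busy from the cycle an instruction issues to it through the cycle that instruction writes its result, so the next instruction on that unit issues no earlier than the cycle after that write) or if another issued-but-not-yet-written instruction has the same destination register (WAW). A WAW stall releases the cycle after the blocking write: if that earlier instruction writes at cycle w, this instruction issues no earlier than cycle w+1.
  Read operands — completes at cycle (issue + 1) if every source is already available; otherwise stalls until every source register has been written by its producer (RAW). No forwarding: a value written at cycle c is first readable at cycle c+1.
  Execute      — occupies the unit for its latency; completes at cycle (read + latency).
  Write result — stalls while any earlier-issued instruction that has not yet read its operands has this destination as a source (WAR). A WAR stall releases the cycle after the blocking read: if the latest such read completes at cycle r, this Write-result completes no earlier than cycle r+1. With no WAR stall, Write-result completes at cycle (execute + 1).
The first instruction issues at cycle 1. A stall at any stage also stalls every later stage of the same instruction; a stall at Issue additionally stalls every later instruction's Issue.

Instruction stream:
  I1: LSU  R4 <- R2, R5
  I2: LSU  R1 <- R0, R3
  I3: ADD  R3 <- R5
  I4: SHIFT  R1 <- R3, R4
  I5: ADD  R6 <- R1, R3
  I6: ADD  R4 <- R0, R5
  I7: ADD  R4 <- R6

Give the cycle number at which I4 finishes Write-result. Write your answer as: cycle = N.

[1] I1 issues→LSU
[2] I1 reads
[3] I1 exec-done
[4] I1 writes R4
[5] I2 issues→LSU
[6] I2 reads | I3 issues→ADD
[7] I2 exec-done | I3 reads
[8] I2 writes R1
[9] I3 exec-done | I4 issues→SHIFT
[10] I3 writes R3
[11] I4 reads | I5 issues→ADD
[12] I4 exec-done
[13] I4 writes R1
[14] I5 reads
[16] I5 exec-done
[17] I5 writes R6
[18] I6 issues→ADD
[19] I6 reads
[21] I6 exec-done
[22] I6 writes R4
[23] I7 issues→ADD
[24] I7 reads
[26] I7 exec-done
[27] I7 writes R4

cycle = 13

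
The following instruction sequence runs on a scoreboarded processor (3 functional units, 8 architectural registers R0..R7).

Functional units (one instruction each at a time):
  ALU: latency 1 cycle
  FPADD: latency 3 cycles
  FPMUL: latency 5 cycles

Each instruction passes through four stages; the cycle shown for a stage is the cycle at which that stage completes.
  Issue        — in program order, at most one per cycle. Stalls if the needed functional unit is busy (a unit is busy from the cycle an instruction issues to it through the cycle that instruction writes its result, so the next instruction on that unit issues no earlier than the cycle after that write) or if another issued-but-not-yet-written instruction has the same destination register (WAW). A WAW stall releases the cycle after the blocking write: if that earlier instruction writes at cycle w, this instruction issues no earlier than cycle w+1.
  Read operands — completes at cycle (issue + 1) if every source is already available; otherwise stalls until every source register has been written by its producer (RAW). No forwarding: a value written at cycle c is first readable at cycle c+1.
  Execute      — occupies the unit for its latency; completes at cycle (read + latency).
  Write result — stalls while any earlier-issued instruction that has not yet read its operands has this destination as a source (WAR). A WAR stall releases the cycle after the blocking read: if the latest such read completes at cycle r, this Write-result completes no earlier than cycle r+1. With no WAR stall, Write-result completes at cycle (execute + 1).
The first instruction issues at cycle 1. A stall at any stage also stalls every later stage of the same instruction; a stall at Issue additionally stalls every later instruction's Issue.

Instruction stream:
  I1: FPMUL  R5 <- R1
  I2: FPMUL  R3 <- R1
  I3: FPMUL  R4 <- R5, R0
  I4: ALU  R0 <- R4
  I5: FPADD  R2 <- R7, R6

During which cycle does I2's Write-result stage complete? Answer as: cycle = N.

cycle = 16

[1] I1 issues→FPMUL
[2] I1 reads
[7] I1 exec-done
[8] I1 writes R5
[9] I2 issues→FPMUL
[10] I2 reads
[15] I2 exec-done
[16] I2 writes R3
[17] I3 issues→FPMUL
[18] I3 reads; I4 issues→ALU
[19] I5 issues→FPADD
[20] I5 reads
[23] I3 exec-done; I5 exec-done
[24] I3 writes R4; I5 writes R2
[25] I4 reads
[26] I4 exec-done
[27] I4 writes R0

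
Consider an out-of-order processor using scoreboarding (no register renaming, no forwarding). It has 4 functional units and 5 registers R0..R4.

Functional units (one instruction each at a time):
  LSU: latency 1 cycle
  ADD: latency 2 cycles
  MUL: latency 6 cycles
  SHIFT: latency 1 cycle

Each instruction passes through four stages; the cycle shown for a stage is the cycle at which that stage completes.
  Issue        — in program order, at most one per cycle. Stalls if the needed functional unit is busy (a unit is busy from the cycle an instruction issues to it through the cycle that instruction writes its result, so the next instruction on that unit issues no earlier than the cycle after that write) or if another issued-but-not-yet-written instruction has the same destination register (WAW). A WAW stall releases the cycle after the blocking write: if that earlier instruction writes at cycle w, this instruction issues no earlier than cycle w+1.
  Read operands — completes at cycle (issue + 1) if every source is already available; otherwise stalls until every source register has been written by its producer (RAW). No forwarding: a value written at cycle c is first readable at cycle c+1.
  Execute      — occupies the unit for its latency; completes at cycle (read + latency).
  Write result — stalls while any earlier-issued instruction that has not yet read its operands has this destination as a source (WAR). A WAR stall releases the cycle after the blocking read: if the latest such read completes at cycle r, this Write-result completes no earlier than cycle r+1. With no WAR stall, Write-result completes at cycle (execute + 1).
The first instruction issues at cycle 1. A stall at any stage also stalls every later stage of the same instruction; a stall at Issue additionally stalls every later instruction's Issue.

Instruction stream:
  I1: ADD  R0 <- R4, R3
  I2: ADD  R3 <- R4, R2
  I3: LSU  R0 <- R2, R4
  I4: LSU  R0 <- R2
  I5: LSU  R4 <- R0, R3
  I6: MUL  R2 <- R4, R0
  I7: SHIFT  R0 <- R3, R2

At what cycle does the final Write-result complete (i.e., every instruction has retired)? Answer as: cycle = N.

t=1  I1 issues→ADD
t=2  I1 reads
t=4  I1 exec-done
t=5  I1 writes R0
t=6  I2 issues→ADD
t=7  I2 reads, I3 issues→LSU
t=8  I3 reads
t=9  I2 exec-done, I3 exec-done
t=10  I2 writes R3, I3 writes R0
t=11  I4 issues→LSU
t=12  I4 reads
t=13  I4 exec-done
t=14  I4 writes R0
t=15  I5 issues→LSU
t=16  I5 reads, I6 issues→MUL
t=17  I5 exec-done, I7 issues→SHIFT
t=18  I5 writes R4
t=19  I6 reads
t=25  I6 exec-done
t=26  I6 writes R2
t=27  I7 reads
t=28  I7 exec-done
t=29  I7 writes R0

cycle = 29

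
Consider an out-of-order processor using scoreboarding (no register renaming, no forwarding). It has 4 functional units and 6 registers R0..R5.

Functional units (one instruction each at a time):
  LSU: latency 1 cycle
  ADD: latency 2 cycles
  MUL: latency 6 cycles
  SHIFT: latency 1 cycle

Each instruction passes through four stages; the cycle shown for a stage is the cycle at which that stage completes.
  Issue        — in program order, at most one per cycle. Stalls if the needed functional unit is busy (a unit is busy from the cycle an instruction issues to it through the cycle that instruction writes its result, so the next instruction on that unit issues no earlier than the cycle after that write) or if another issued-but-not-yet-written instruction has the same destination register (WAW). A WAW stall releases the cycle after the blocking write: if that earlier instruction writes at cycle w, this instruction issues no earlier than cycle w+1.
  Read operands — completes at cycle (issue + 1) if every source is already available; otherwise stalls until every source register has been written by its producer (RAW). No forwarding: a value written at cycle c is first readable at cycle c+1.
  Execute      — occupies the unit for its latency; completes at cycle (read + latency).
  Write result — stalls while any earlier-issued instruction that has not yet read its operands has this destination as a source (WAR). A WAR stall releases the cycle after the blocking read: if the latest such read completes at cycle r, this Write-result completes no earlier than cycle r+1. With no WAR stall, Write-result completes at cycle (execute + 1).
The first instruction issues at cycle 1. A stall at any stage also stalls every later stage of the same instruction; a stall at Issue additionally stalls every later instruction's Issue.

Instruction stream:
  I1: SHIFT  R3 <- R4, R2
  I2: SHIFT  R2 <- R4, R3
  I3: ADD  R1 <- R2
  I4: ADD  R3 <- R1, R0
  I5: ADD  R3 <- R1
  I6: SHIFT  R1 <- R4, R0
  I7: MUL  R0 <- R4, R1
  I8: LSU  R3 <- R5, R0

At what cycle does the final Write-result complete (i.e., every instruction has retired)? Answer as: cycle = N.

I1  is:1  ro:2  ex:3  wr:4
I2  is:5  ro:6  ex:7  wr:8  — struct: SHIFT busy until I1 writes@4
I3  is:6  ro:9  ex:11  wr:12  — RAW R2: wait I2 write@8
I4  is:13  ro:14  ex:16  wr:17  — struct: ADD busy until I3 writes@12
I5  is:18  ro:19  ex:21  wr:22  — struct: ADD busy until I4 writes@17
I6  is:19  ro:20  ex:21  wr:22
I7  is:20  ro:23  ex:29  wr:30  — RAW R1: wait I6 write@22
I8  is:23  ro:31  ex:32  wr:33  — WAW R3: wait I5 write@22, RAW R0: wait I7 write@30

cycle = 33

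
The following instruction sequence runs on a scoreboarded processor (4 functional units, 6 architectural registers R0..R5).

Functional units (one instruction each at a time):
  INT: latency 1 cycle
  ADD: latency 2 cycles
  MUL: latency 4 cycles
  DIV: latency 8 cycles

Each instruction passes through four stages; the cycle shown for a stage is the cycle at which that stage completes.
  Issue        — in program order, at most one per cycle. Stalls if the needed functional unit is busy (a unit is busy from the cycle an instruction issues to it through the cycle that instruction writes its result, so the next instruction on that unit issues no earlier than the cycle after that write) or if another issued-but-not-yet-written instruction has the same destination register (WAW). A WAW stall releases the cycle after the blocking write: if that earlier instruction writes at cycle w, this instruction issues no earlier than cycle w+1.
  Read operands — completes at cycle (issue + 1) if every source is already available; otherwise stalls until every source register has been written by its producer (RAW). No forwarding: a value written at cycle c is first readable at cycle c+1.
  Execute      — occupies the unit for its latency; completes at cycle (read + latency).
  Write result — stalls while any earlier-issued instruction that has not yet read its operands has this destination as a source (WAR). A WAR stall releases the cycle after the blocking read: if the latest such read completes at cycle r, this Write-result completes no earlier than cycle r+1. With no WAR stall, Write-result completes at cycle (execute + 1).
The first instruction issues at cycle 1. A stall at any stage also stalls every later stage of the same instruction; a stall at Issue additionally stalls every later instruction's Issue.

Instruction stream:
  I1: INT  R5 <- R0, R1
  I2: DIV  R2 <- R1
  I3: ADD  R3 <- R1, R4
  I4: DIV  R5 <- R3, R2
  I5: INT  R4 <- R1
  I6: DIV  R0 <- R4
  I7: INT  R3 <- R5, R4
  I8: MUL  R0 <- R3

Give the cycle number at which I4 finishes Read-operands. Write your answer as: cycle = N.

cycle = 14

[I1] 1/2/3/4
[I2] 2/3/11/12
[I3] 3/4/6/7
[I4] 13/14/22/23  (struct: DIV busy until I2 writes@12)
[I5] 14/15/16/17
[I6] 24/25/33/34  (struct: DIV busy until I4 writes@23)
[I7] 25/26/27/28
[I8] 35/36/40/41  (WAW R0: wait I6 write@34)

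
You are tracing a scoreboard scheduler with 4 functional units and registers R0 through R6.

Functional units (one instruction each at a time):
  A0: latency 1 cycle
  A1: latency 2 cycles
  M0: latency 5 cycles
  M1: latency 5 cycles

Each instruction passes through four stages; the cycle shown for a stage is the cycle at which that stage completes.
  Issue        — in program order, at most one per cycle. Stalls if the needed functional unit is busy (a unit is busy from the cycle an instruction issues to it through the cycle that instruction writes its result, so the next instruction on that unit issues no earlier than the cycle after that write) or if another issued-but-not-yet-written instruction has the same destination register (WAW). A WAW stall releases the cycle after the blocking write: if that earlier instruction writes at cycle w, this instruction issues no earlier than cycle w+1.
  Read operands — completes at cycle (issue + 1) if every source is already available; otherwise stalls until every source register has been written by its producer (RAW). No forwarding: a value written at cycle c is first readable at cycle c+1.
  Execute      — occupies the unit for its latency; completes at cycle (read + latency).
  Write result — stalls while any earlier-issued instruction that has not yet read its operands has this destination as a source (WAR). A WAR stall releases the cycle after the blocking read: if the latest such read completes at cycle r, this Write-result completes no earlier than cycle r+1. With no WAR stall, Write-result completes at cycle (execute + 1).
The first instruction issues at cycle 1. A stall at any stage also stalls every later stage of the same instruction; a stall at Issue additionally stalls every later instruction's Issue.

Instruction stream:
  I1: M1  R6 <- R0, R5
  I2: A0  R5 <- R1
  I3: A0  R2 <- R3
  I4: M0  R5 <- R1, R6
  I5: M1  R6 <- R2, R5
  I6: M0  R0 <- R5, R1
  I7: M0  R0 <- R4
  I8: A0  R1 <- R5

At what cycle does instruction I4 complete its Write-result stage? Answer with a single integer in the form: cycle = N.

  I1 | 1 | 2 | 7 | 8
  I2 | 2 | 3 | 4 | 5
  I3 | 6 | 7 | 8 | 9   struct: A0 busy until I2 writes@5
  I4 | 7 | 9 | 14 | 15   RAW R6: wait I1 write@8
  I5 | 9 | 16 | 21 | 22   struct: M1 busy until I1 writes@8 · RAW R5: wait I4 write@15
  I6 | 16 | 17 | 22 | 23   struct: M0 busy until I4 writes@15
  I7 | 24 | 25 | 30 | 31   struct: M0 busy until I6 writes@23
  I8 | 25 | 26 | 27 | 28

cycle = 15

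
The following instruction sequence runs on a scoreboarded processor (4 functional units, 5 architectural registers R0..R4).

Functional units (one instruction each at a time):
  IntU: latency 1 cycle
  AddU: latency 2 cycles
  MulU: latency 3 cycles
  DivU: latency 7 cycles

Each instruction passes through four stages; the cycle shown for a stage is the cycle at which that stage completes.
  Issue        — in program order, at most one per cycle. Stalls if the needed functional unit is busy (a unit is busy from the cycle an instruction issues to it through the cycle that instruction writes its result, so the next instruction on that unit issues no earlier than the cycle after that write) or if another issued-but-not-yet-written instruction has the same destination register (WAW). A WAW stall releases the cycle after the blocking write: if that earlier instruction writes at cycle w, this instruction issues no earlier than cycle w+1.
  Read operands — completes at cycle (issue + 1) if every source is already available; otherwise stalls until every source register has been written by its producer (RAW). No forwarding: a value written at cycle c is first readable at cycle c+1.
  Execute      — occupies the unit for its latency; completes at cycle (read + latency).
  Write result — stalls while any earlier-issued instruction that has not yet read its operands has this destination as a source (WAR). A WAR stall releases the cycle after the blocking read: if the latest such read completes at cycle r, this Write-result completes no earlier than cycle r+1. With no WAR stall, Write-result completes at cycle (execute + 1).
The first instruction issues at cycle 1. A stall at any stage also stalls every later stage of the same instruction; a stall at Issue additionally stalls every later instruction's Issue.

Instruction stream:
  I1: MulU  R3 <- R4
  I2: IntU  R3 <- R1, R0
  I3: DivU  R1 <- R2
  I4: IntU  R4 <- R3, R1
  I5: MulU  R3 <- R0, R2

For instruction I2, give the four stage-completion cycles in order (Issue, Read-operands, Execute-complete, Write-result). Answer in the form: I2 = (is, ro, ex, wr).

[I1] 1/2/5/6
[I2] 7/8/9/10  (WAW R3: wait I1 write@6)
[I3] 8/9/16/17
[I4] 11/18/19/20  (struct: IntU busy until I2 writes@10; RAW R1: wait I3 write@17)
[I5] 12/13/16/19  (WAR R3: wait I4 read@18)

I2 = (7, 8, 9, 10)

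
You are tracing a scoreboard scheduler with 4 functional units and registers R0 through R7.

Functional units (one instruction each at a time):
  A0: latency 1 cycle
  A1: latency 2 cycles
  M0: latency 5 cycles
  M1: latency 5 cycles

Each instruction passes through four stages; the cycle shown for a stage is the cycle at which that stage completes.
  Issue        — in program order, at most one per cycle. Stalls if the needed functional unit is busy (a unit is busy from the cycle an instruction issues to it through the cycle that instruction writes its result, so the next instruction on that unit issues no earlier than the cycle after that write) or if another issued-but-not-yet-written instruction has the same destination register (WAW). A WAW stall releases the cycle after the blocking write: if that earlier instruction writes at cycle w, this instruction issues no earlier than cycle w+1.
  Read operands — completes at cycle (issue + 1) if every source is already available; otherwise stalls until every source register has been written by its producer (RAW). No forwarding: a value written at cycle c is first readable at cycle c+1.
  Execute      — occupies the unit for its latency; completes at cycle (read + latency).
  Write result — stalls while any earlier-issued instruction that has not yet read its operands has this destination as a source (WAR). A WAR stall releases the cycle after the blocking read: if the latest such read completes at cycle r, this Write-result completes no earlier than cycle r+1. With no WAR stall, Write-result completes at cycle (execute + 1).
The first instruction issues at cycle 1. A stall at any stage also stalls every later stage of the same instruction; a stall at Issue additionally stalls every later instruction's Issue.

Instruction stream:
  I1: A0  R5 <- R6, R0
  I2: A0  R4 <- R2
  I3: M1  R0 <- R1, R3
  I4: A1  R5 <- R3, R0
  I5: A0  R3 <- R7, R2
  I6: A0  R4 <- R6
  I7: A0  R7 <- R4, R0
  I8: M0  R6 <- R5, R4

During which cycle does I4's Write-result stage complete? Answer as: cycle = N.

cycle = 17

[1] I1 dispatched to A0
[2] I1 operands ready
[3] I1 complete
[4] R5←I1
[5] I2 dispatched to A0
[6] I2 operands ready | I3 dispatched to M1
[7] I2 complete | I3 operands ready | I4 dispatched to A1
[8] R4←I2
[9] I5 dispatched to A0
[10] I5 operands ready
[11] I5 complete
[12] I3 complete
[13] R0←I3
[14] I4 operands ready
[15] R3←I5
[16] I4 complete | I6 dispatched to A0
[17] R5←I4 | I6 operands ready
[18] I6 complete
[19] R4←I6
[20] I7 dispatched to A0
[21] I7 operands ready | I8 dispatched to M0
[22] I7 complete | I8 operands ready
[23] R7←I7
[27] I8 complete
[28] R6←I8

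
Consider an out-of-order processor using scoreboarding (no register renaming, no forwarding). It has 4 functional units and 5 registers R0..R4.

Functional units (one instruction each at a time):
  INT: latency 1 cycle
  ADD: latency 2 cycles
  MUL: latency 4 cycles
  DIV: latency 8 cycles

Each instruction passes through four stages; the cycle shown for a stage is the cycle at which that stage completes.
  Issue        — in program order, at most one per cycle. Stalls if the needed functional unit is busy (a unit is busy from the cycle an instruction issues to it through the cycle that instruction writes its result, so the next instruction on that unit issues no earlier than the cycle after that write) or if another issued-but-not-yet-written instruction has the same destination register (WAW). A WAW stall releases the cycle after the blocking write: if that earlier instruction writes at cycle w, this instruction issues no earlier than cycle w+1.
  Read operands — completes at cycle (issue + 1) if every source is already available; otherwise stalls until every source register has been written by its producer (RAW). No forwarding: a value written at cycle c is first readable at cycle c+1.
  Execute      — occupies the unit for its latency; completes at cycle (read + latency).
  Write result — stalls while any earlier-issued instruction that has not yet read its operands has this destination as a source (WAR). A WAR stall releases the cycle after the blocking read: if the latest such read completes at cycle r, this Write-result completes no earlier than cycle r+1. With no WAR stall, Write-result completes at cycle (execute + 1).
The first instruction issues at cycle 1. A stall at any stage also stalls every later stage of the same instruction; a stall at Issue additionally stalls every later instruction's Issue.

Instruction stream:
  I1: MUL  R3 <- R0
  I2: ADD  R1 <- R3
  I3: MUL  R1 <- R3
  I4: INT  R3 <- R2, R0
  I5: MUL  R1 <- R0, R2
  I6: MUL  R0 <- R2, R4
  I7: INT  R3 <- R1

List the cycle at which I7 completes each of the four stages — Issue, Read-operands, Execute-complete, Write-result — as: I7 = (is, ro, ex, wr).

I1: IS=1 RO=2 EX=6 WR=7
I2: IS=2 RO=8 EX=10 WR=11  [RAW R3: wait I1 write@7]
I3: IS=12 RO=13 EX=17 WR=18  [WAW R1: wait I2 write@11]
I4: IS=13 RO=14 EX=15 WR=16
I5: IS=19 RO=20 EX=24 WR=25  [struct: MUL busy until I3 writes@18]
I6: IS=26 RO=27 EX=31 WR=32  [struct: MUL busy until I5 writes@25]
I7: IS=27 RO=28 EX=29 WR=30

I7 = (27, 28, 29, 30)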